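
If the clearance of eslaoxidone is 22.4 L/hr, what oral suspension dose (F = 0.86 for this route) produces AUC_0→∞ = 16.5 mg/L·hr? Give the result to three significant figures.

Dose = CL × AUC_0→∞ / F
     = 22.4 × 16.5 / 0.86 = 429.767 mg

Dose = 430 mg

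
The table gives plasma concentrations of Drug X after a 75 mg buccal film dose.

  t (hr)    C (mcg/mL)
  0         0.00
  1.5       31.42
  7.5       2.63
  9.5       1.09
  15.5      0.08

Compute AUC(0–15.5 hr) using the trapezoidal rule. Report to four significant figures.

AUC = 132.9 mcg/mL·hr

Trapezoidal AUC_0→15.5:
  [0→1.5]: (0.00+31.42)/2 × 1.5 = 23.565
  [1.5→7.5]: (31.42+2.63)/2 × 6 = 102.15
  [7.5→9.5]: (2.63+1.09)/2 × 2 = 3.72
  [9.5→15.5]: (1.09+0.08)/2 × 6 = 3.51
  Sum = 132.945 mcg/mL·hr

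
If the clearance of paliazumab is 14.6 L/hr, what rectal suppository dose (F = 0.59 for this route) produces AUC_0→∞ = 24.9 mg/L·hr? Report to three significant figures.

Dose = 616 mg

Dose = CL × AUC_0→∞ / F
     = 14.6 × 24.9 / 0.59 = 616.169 mg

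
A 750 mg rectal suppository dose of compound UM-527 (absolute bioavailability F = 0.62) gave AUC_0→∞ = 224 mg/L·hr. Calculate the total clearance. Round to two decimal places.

CL = 2.08 L/hr

CL = F × Dose / AUC_0→∞
   = 0.62 × 750 / 224 = 2.07589 L/hr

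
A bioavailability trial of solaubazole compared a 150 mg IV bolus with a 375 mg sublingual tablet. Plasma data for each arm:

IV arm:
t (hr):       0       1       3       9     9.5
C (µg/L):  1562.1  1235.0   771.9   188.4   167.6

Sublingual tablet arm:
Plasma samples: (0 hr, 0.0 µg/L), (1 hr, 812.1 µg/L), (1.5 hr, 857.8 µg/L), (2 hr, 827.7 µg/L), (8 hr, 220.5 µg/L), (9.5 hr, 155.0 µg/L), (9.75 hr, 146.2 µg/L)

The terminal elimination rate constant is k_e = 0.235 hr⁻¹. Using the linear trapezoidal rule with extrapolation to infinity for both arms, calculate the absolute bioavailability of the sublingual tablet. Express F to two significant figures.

Trapezoidal AUC_0→9.5 (IV):
  [0→1]: (1562.1+1235.0)/2 × 1 = 1398.55
  [1→3]: (1235.0+771.9)/2 × 2 = 2006.9
  [3→9]: (771.9+188.4)/2 × 6 = 2880.9
  [9→9.5]: (188.4+167.6)/2 × 0.5 = 89.0
  Sum = 6375.35 µg/L·hr
IV tail: 167.6/0.235 = 713.191; AUC_iv,0→∞ = 6375.35 + 713.191 = 7088.541 µg/L·hr
Trapezoidal AUC_0→9.75 (sublingual tablet):
  [0→1]: (0.0+812.1)/2 × 1 = 406.05
  [1→1.5]: (812.1+857.8)/2 × 0.5 = 417.475
  [1.5→2]: (857.8+827.7)/2 × 0.5 = 421.375
  [2→8]: (827.7+220.5)/2 × 6 = 3144.6
  [8→9.5]: (220.5+155.0)/2 × 1.5 = 281.625
  [9.5→9.75]: (155.0+146.2)/2 × 0.25 = 37.65
  Sum = 4708.775 µg/L·hr
sublingual tablet tail: 146.2/0.235 = 622.128; AUC_ev,0→∞ = 4708.775 + 622.128 = 5330.903 µg/L·hr
F = (AUC_ev/D_ev)/(AUC_iv/D_iv) = (5330.903/375)/(7088.541/150) = 14.2157/47.25694 = 0.3008

F = 0.30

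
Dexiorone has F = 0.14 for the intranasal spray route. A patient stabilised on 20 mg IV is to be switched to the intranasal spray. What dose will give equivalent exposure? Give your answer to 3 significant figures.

D_intranasal = 143 mg

For equal systemic exposure: F × D_ev = D_iv
D_ev = D_iv / F = 20 / 0.14 = 142.857 mg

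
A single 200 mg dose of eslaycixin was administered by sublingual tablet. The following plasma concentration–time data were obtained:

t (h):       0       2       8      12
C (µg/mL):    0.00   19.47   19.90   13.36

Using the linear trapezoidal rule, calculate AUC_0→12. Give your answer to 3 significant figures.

Trapezoidal AUC_0→12:
  [0→2]: (0.00+19.47)/2 × 2 = 19.47
  [2→8]: (19.47+19.90)/2 × 6 = 118.11
  [8→12]: (19.90+13.36)/2 × 4 = 66.52
  Sum = 204.1 µg/mL·h

AUC = 204 µg/mL·h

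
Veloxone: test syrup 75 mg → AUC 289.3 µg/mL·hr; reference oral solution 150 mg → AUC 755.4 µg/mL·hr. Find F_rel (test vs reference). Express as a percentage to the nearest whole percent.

F_rel = (AUC_test/D_test) / (AUC_ref/D_ref)
      = (289.3/75) / (755.4/150)
      = 3.85733 / 5.036 = 0.7660 = 76.60%

F_rel = 77%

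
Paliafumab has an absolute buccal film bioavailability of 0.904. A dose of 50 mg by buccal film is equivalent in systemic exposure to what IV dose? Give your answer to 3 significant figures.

Systemic exposure from an extravascular dose = F × D_ev, so the equivalent IV dose is F × D_ev.
D_iv = F × D_ev = 0.904 × 50 = 45.2 mg

D_iv = 45.2 mg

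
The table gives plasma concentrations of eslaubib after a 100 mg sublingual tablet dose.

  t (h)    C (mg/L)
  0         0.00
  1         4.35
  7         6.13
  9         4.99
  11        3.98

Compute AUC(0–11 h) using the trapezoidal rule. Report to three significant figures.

Trapezoidal AUC_0→11:
  [0→1]: (0.00+4.35)/2 × 1 = 2.175
  [1→7]: (4.35+6.13)/2 × 6 = 31.44
  [7→9]: (6.13+4.99)/2 × 2 = 11.12
  [9→11]: (4.99+3.98)/2 × 2 = 8.97
  Sum = 53.705 mg/L·h

AUC = 53.7 mg/L·h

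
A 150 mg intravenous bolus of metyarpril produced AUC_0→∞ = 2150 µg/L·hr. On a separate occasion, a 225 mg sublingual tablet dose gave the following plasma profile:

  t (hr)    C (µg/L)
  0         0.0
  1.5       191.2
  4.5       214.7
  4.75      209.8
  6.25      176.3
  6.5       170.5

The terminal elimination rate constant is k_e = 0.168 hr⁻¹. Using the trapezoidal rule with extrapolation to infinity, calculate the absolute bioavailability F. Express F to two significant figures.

F = 0.67

Trapezoidal AUC_0→6.5 (sublingual tablet):
  [0→1.5]: (0.0+191.2)/2 × 1.5 = 143.4
  [1.5→4.5]: (191.2+214.7)/2 × 3 = 608.85
  [4.5→4.75]: (214.7+209.8)/2 × 0.25 = 53.0625
  [4.75→6.25]: (209.8+176.3)/2 × 1.5 = 289.575
  [6.25→6.5]: (176.3+170.5)/2 × 0.25 = 43.35
  Sum = 1138.2375 µg/L·hr
Tail: C_last/k_e = 170.5/0.168 = 1014.881
AUC_0→∞ (sublingual tablet) = 1138.2375 + 1014.881 = 2153.1185 µg/L·hr
F = (AUC_ev/D_ev)/(AUC_iv/D_iv) = (2153.1185/225)/(2150/150) = 9.56942/14.3333 = 0.6676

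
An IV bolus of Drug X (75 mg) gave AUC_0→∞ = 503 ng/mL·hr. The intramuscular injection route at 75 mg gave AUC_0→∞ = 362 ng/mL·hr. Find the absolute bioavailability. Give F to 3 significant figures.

F = (AUC_ev / D_ev) / (AUC_iv / D_iv)
  = (362/75) / (503/75)
  = 4.82667 / 6.70667 = 0.7197

F = 0.720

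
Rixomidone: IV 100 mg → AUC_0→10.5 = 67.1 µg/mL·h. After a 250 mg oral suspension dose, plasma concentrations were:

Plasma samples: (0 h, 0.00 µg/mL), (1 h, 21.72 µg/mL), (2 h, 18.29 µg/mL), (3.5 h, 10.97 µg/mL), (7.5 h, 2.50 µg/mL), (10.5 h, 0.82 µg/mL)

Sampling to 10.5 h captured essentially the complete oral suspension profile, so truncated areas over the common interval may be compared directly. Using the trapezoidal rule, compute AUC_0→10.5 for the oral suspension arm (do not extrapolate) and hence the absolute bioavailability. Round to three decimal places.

Trapezoidal AUC_0→10.5 (oral suspension):
  [0→1]: (0.00+21.72)/2 × 1 = 10.86
  [1→2]: (21.72+18.29)/2 × 1 = 20.005
  [2→3.5]: (18.29+10.97)/2 × 1.5 = 21.945
  [3.5→7.5]: (10.97+2.50)/2 × 4 = 26.94
  [7.5→10.5]: (2.50+0.82)/2 × 3 = 4.98
  Sum = 84.73 µg/mL·h
F = (AUC_ev/D_ev)/(AUC_iv/D_iv) = (84.73/250)/(67.1/100) = 0.33892/0.671 = 0.5051

F = 0.505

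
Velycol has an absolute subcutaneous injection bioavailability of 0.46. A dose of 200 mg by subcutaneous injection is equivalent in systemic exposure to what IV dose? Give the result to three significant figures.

D_iv = 92.0 mg

Systemic exposure from an extravascular dose = F × D_ev, so the equivalent IV dose is F × D_ev.
D_iv = F × D_ev = 0.46 × 200 = 92 mg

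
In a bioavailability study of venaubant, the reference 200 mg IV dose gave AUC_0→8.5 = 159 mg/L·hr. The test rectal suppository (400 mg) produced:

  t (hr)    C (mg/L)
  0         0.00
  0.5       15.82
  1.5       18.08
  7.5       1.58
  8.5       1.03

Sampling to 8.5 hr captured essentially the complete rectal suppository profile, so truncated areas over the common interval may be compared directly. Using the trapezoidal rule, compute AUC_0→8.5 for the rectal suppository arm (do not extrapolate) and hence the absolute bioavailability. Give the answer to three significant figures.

Trapezoidal AUC_0→8.5 (rectal suppository):
  [0→0.5]: (0.00+15.82)/2 × 0.5 = 3.955
  [0.5→1.5]: (15.82+18.08)/2 × 1 = 16.95
  [1.5→7.5]: (18.08+1.58)/2 × 6 = 58.98
  [7.5→8.5]: (1.58+1.03)/2 × 1 = 1.305
  Sum = 81.19 mg/L·hr
F = (AUC_ev/D_ev)/(AUC_iv/D_iv) = (81.19/400)/(159/200) = 0.202975/0.795 = 0.2553

F = 0.255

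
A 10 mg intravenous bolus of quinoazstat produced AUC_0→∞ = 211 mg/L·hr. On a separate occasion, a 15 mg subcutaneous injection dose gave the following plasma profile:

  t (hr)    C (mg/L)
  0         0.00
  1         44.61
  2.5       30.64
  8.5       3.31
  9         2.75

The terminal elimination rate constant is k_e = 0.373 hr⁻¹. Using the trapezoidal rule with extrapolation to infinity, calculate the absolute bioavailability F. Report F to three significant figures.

Trapezoidal AUC_0→9 (subcutaneous injection):
  [0→1]: (0.00+44.61)/2 × 1 = 22.305
  [1→2.5]: (44.61+30.64)/2 × 1.5 = 56.4375
  [2.5→8.5]: (30.64+3.31)/2 × 6 = 101.85
  [8.5→9]: (3.31+2.75)/2 × 0.5 = 1.515
  Sum = 182.1075 mg/L·hr
Tail: C_last/k_e = 2.75/0.373 = 7.373
AUC_0→∞ (subcutaneous injection) = 182.1075 + 7.373 = 189.4805 mg/L·hr
F = (AUC_ev/D_ev)/(AUC_iv/D_iv) = (189.4805/15)/(211/10) = 12.632/21.1 = 0.5987

F = 0.599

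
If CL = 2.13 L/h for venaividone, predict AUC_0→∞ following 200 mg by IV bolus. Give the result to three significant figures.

AUC = 93.9 mg/L·h

AUC_0→∞ = Dose_iv / CL
        = 200 / 2.13 = 93.8967 mg/L·h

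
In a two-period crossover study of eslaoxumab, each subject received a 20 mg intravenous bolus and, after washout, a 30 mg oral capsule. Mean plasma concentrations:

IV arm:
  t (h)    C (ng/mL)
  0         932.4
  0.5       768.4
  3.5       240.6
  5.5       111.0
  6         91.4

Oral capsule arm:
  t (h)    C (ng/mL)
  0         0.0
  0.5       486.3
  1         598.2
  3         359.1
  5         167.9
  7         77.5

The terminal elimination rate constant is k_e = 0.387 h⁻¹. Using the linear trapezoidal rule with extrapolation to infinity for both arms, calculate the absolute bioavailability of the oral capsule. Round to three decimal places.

F = 0.601

Trapezoidal AUC_0→6 (IV):
  [0→0.5]: (932.4+768.4)/2 × 0.5 = 425.2
  [0.5→3.5]: (768.4+240.6)/2 × 3 = 1513.5
  [3.5→5.5]: (240.6+111.0)/2 × 2 = 351.6
  [5.5→6]: (111.0+91.4)/2 × 0.5 = 50.6
  Sum = 2340.9 ng/mL·h
IV tail: 91.4/0.387 = 236.176; AUC_iv,0→∞ = 2340.9 + 236.176 = 2577.076 ng/mL·h
Trapezoidal AUC_0→7 (oral capsule):
  [0→0.5]: (0.0+486.3)/2 × 0.5 = 121.575
  [0.5→1]: (486.3+598.2)/2 × 0.5 = 271.125
  [1→3]: (598.2+359.1)/2 × 2 = 957.3
  [3→5]: (359.1+167.9)/2 × 2 = 527.0
  [5→7]: (167.9+77.5)/2 × 2 = 245.4
  Sum = 2122.4 ng/mL·h
oral capsule tail: 77.5/0.387 = 200.258; AUC_ev,0→∞ = 2122.4 + 200.258 = 2322.658 ng/mL·h
F = (AUC_ev/D_ev)/(AUC_iv/D_iv) = (2322.658/30)/(2577.076/20) = 77.4219/128.8538 = 0.6009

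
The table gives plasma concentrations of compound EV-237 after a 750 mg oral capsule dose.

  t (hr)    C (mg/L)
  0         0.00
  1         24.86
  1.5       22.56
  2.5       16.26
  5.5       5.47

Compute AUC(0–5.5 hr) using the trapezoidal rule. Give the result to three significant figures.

Trapezoidal AUC_0→5.5:
  [0→1]: (0.00+24.86)/2 × 1 = 12.43
  [1→1.5]: (24.86+22.56)/2 × 0.5 = 11.855
  [1.5→2.5]: (22.56+16.26)/2 × 1 = 19.41
  [2.5→5.5]: (16.26+5.47)/2 × 3 = 32.595
  Sum = 76.29 mg/L·hr

AUC = 76.3 mg/L·hr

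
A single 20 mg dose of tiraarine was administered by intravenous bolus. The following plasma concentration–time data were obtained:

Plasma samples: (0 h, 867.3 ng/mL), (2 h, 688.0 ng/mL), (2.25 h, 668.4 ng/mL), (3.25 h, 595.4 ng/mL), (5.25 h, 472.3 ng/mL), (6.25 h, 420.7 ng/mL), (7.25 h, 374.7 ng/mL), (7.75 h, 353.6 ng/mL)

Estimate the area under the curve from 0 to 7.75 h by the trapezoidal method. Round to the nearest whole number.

AUC = 4451 ng/mL·h

Trapezoidal AUC_0→7.75:
  [0→2]: (867.3+688.0)/2 × 2 = 1555.3
  [2→2.25]: (688.0+668.4)/2 × 0.25 = 169.55
  [2.25→3.25]: (668.4+595.4)/2 × 1 = 631.9
  [3.25→5.25]: (595.4+472.3)/2 × 2 = 1067.7
  [5.25→6.25]: (472.3+420.7)/2 × 1 = 446.5
  [6.25→7.25]: (420.7+374.7)/2 × 1 = 397.7
  [7.25→7.75]: (374.7+353.6)/2 × 0.5 = 182.075
  Sum = 4450.725 ng/mL·h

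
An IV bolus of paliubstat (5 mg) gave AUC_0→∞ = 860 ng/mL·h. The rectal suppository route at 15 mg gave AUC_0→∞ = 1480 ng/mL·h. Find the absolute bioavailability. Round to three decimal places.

F = 0.574

F = (AUC_ev / D_ev) / (AUC_iv / D_iv)
  = (1480/15) / (860/5)
  = 98.6667 / 172 = 0.5736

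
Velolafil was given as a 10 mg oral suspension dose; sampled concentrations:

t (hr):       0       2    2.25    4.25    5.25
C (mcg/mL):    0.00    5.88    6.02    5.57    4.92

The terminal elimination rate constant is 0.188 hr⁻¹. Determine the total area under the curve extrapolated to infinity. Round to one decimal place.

Trapezoidal AUC_0→5.25:
  [0→2]: (0.00+5.88)/2 × 2 = 5.88
  [2→2.25]: (5.88+6.02)/2 × 0.25 = 1.4875
  [2.25→4.25]: (6.02+5.57)/2 × 2 = 11.59
  [4.25→5.25]: (5.57+4.92)/2 × 1 = 5.245
  Sum = 24.2025 mcg/mL·hr
Extrapolated tail: C_last / k_e = 4.92 / 0.188 = 26.170
AUC_0→∞ = 24.2025 + 26.170 = 50.3725 mcg/mL·hr

AUC = 50.4 mcg/mL·hr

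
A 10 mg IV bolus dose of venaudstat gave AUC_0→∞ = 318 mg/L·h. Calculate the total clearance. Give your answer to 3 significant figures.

CL = 0.0314 L/h

CL = Dose_iv / AUC_0→∞
   = 10 / 318 = 0.0314465 L/h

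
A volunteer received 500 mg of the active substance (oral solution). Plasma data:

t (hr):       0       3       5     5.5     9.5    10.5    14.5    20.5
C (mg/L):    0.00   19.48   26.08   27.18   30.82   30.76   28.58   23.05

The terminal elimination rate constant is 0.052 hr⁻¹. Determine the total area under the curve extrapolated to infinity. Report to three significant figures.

AUC = 952 mg/L·hr

Trapezoidal AUC_0→20.5:
  [0→3]: (0.00+19.48)/2 × 3 = 29.22
  [3→5]: (19.48+26.08)/2 × 2 = 45.56
  [5→5.5]: (26.08+27.18)/2 × 0.5 = 13.315
  [5.5→9.5]: (27.18+30.82)/2 × 4 = 116.0
  [9.5→10.5]: (30.82+30.76)/2 × 1 = 30.79
  [10.5→14.5]: (30.76+28.58)/2 × 4 = 118.68
  [14.5→20.5]: (28.58+23.05)/2 × 6 = 154.89
  Sum = 508.455 mg/L·hr
Extrapolated tail: C_last / k_e = 23.05 / 0.052 = 443.269
AUC_0→∞ = 508.455 + 443.269 = 951.724 mg/L·hr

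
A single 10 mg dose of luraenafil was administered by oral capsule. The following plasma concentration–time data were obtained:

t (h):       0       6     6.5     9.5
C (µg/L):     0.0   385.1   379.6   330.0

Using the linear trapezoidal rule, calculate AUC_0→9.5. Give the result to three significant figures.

AUC = 2410 µg/L·h

Trapezoidal AUC_0→9.5:
  [0→6]: (0.0+385.1)/2 × 6 = 1155.3
  [6→6.5]: (385.1+379.6)/2 × 0.5 = 191.175
  [6.5→9.5]: (379.6+330.0)/2 × 3 = 1064.4
  Sum = 2410.875 µg/L·h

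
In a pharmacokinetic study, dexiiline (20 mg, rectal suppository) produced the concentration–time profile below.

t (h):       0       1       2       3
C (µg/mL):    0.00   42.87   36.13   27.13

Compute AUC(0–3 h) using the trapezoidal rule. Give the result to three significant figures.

Trapezoidal AUC_0→3:
  [0→1]: (0.00+42.87)/2 × 1 = 21.435
  [1→2]: (42.87+36.13)/2 × 1 = 39.5
  [2→3]: (36.13+27.13)/2 × 1 = 31.63
  Sum = 92.565 µg/mL·h

AUC = 92.6 µg/mL·h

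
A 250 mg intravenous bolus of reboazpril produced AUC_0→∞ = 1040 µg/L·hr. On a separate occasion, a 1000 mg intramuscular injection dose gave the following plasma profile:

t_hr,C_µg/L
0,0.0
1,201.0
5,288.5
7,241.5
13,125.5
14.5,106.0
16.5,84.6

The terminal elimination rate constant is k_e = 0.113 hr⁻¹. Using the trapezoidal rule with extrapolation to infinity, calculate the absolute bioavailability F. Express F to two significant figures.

F = 0.92

Trapezoidal AUC_0→16.5 (intramuscular injection):
  [0→1]: (0.0+201.0)/2 × 1 = 100.5
  [1→5]: (201.0+288.5)/2 × 4 = 979.0
  [5→7]: (288.5+241.5)/2 × 2 = 530.0
  [7→13]: (241.5+125.5)/2 × 6 = 1101.0
  [13→14.5]: (125.5+106.0)/2 × 1.5 = 173.625
  [14.5→16.5]: (106.0+84.6)/2 × 2 = 190.6
  Sum = 3074.725 µg/L·hr
Tail: C_last/k_e = 84.6/0.113 = 748.673
AUC_0→∞ (intramuscular injection) = 3074.725 + 748.673 = 3823.398 µg/L·hr
F = (AUC_ev/D_ev)/(AUC_iv/D_iv) = (3823.398/1000)/(1040/250) = 3.823398/4.16 = 0.9191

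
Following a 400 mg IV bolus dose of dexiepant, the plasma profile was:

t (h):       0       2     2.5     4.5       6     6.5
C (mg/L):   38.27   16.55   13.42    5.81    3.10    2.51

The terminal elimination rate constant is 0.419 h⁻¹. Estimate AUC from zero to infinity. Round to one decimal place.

Trapezoidal AUC_0→6.5:
  [0→2]: (38.27+16.55)/2 × 2 = 54.82
  [2→2.5]: (16.55+13.42)/2 × 0.5 = 7.4925
  [2.5→4.5]: (13.42+5.81)/2 × 2 = 19.23
  [4.5→6]: (5.81+3.10)/2 × 1.5 = 6.6825
  [6→6.5]: (3.10+2.51)/2 × 0.5 = 1.4025
  Sum = 89.6275 mg/L·h
Extrapolated tail: C_last / k_e = 2.51 / 0.419 = 5.990
AUC_0→∞ = 89.6275 + 5.990 = 95.6175 mg/L·h

AUC = 95.6 mg/L·h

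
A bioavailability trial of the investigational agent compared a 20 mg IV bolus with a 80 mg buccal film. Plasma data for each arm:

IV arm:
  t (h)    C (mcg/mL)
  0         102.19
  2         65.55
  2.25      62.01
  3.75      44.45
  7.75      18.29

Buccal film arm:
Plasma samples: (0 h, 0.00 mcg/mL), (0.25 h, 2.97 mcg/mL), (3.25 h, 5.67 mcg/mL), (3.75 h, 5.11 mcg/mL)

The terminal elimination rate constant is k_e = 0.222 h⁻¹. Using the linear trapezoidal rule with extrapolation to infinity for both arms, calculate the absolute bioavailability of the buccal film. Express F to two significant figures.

F = 0.021

Trapezoidal AUC_0→7.75 (IV):
  [0→2]: (102.19+65.55)/2 × 2 = 167.74
  [2→2.25]: (65.55+62.01)/2 × 0.25 = 15.945
  [2.25→3.75]: (62.01+44.45)/2 × 1.5 = 79.845
  [3.75→7.75]: (44.45+18.29)/2 × 4 = 125.48
  Sum = 389.01 mcg/mL·h
IV tail: 18.29/0.222 = 82.387; AUC_iv,0→∞ = 389.01 + 82.387 = 471.397 mcg/mL·h
Trapezoidal AUC_0→3.75 (buccal film):
  [0→0.25]: (0.00+2.97)/2 × 0.25 = 0.37125
  [0.25→3.25]: (2.97+5.67)/2 × 3 = 12.96
  [3.25→3.75]: (5.67+5.11)/2 × 0.5 = 2.695
  Sum = 16.02625 mcg/mL·h
buccal film tail: 5.11/0.222 = 23.018; AUC_ev,0→∞ = 16.02625 + 23.018 = 39.04425 mcg/mL·h
F = (AUC_ev/D_ev)/(AUC_iv/D_iv) = (39.04425/80)/(471.397/20) = 0.488053/23.56985 = 0.0207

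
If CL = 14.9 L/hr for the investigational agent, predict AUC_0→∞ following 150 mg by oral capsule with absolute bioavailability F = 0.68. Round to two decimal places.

AUC = 6.85 mg/L·hr

AUC_0→∞ = F × Dose / CL
        = 0.68 × 150 / 14.9 = 6.84564 mg/L·hr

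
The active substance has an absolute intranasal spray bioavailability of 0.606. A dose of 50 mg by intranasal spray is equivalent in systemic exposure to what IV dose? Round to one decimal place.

Systemic exposure from an extravascular dose = F × D_ev, so the equivalent IV dose is F × D_ev.
D_iv = F × D_ev = 0.606 × 50 = 30.3 mg

D_iv = 30.3 mg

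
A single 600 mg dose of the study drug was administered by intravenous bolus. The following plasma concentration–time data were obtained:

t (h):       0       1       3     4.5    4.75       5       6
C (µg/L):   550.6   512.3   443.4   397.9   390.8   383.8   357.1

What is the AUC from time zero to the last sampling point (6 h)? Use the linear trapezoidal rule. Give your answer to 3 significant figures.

AUC = 2680 µg/L·h

Trapezoidal AUC_0→6:
  [0→1]: (550.6+512.3)/2 × 1 = 531.45
  [1→3]: (512.3+443.4)/2 × 2 = 955.7
  [3→4.5]: (443.4+397.9)/2 × 1.5 = 630.975
  [4.5→4.75]: (397.9+390.8)/2 × 0.25 = 98.5875
  [4.75→5]: (390.8+383.8)/2 × 0.25 = 96.825
  [5→6]: (383.8+357.1)/2 × 1 = 370.45
  Sum = 2683.9875 µg/L·h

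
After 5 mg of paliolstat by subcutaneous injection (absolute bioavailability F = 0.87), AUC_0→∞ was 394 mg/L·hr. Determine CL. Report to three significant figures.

CL = 0.0110 L/hr

CL = F × Dose / AUC_0→∞
   = 0.87 × 5 / 394 = 0.0110406 L/hr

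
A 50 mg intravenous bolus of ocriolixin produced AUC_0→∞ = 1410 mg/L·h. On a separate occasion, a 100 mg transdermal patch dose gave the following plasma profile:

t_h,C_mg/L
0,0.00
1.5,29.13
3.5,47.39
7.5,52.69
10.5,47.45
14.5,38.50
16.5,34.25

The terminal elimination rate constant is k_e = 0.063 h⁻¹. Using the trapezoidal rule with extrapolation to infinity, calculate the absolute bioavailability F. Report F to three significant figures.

Trapezoidal AUC_0→16.5 (transdermal patch):
  [0→1.5]: (0.00+29.13)/2 × 1.5 = 21.8475
  [1.5→3.5]: (29.13+47.39)/2 × 2 = 76.52
  [3.5→7.5]: (47.39+52.69)/2 × 4 = 200.16
  [7.5→10.5]: (52.69+47.45)/2 × 3 = 150.21
  [10.5→14.5]: (47.45+38.50)/2 × 4 = 171.9
  [14.5→16.5]: (38.50+34.25)/2 × 2 = 72.75
  Sum = 693.3875 mg/L·h
Tail: C_last/k_e = 34.25/0.063 = 543.651
AUC_0→∞ (transdermal patch) = 693.3875 + 543.651 = 1237.0385 mg/L·h
F = (AUC_ev/D_ev)/(AUC_iv/D_iv) = (1237.0385/100)/(1410/50) = 12.370385/28.2 = 0.4387

F = 0.439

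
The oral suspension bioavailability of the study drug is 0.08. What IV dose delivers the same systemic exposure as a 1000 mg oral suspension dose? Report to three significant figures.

Systemic exposure from an extravascular dose = F × D_ev, so the equivalent IV dose is F × D_ev.
D_iv = F × D_ev = 0.08 × 1000 = 80 mg

D_iv = 80.0 mg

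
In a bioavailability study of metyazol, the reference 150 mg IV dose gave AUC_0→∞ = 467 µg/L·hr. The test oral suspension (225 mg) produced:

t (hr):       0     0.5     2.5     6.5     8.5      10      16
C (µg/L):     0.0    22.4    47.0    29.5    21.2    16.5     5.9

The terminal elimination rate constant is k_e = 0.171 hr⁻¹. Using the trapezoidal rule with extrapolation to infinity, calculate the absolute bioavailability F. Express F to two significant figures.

Trapezoidal AUC_0→16 (oral suspension):
  [0→0.5]: (0.0+22.4)/2 × 0.5 = 5.6
  [0.5→2.5]: (22.4+47.0)/2 × 2 = 69.4
  [2.5→6.5]: (47.0+29.5)/2 × 4 = 153.0
  [6.5→8.5]: (29.5+21.2)/2 × 2 = 50.7
  [8.5→10]: (21.2+16.5)/2 × 1.5 = 28.275
  [10→16]: (16.5+5.9)/2 × 6 = 67.2
  Sum = 374.175 µg/L·hr
Tail: C_last/k_e = 5.9/0.171 = 34.503
AUC_0→∞ (oral suspension) = 374.175 + 34.503 = 408.678 µg/L·hr
F = (AUC_ev/D_ev)/(AUC_iv/D_iv) = (408.678/225)/(467/150) = 1.81635/3.11333 = 0.5834

F = 0.58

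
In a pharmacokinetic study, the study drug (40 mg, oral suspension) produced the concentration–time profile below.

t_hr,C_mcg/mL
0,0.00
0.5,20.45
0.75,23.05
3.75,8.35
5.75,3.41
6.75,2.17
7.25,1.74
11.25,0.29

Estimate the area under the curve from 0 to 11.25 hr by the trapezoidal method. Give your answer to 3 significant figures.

AUC = 77.2 mcg/mL·hr

Trapezoidal AUC_0→11.25:
  [0→0.5]: (0.00+20.45)/2 × 0.5 = 5.1125
  [0.5→0.75]: (20.45+23.05)/2 × 0.25 = 5.4375
  [0.75→3.75]: (23.05+8.35)/2 × 3 = 47.1
  [3.75→5.75]: (8.35+3.41)/2 × 2 = 11.76
  [5.75→6.75]: (3.41+2.17)/2 × 1 = 2.79
  [6.75→7.25]: (2.17+1.74)/2 × 0.5 = 0.9775
  [7.25→11.25]: (1.74+0.29)/2 × 4 = 4.06
  Sum = 77.2375 mcg/mL·hr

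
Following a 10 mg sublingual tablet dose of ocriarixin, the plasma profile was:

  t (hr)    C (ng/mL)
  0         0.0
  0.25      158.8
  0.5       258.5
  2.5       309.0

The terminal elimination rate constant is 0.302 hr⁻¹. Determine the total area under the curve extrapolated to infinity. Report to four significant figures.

AUC = 1663 ng/mL·hr

Trapezoidal AUC_0→2.5:
  [0→0.25]: (0.0+158.8)/2 × 0.25 = 19.85
  [0.25→0.5]: (158.8+258.5)/2 × 0.25 = 52.1625
  [0.5→2.5]: (258.5+309.0)/2 × 2 = 567.5
  Sum = 639.5125 ng/mL·hr
Extrapolated tail: C_last / k_e = 309.0 / 0.302 = 1023.179
AUC_0→∞ = 639.5125 + 1023.179 = 1662.6915 ng/mL·hr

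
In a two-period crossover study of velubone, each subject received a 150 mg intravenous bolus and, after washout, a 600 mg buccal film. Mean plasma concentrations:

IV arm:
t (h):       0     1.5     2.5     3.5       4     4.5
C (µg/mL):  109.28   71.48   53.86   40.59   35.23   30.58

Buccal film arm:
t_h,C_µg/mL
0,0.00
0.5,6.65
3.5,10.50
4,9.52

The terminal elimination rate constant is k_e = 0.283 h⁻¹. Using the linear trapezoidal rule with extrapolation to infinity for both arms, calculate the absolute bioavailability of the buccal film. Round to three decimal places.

F = 0.042

Trapezoidal AUC_0→4.5 (IV):
  [0→1.5]: (109.28+71.48)/2 × 1.5 = 135.57
  [1.5→2.5]: (71.48+53.86)/2 × 1 = 62.67
  [2.5→3.5]: (53.86+40.59)/2 × 1 = 47.225
  [3.5→4]: (40.59+35.23)/2 × 0.5 = 18.955
  [4→4.5]: (35.23+30.58)/2 × 0.5 = 16.4525
  Sum = 280.8725 µg/mL·h
IV tail: 30.58/0.283 = 108.057; AUC_iv,0→∞ = 280.8725 + 108.057 = 388.9295 µg/mL·h
Trapezoidal AUC_0→4 (buccal film):
  [0→0.5]: (0.00+6.65)/2 × 0.5 = 1.6625
  [0.5→3.5]: (6.65+10.50)/2 × 3 = 25.725
  [3.5→4]: (10.50+9.52)/2 × 0.5 = 5.005
  Sum = 32.3925 µg/mL·h
buccal film tail: 9.52/0.283 = 33.640; AUC_ev,0→∞ = 32.3925 + 33.640 = 66.0325 µg/mL·h
F = (AUC_ev/D_ev)/(AUC_iv/D_iv) = (66.0325/600)/(388.9295/150) = 0.110054/2.59286 = 0.0424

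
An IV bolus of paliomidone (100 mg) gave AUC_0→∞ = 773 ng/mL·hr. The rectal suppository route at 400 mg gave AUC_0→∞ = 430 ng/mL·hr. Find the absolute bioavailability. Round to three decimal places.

F = 0.139

F = (AUC_ev / D_ev) / (AUC_iv / D_iv)
  = (430/400) / (773/100)
  = 1.075 / 7.73 = 0.1391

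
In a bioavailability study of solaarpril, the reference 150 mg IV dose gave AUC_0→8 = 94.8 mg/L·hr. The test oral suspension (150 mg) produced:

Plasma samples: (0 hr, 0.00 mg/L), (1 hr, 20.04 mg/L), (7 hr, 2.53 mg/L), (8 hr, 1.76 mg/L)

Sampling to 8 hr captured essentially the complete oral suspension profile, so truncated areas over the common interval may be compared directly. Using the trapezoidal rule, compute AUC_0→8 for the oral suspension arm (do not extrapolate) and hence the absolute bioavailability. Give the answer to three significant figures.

F = 0.843

Trapezoidal AUC_0→8 (oral suspension):
  [0→1]: (0.00+20.04)/2 × 1 = 10.02
  [1→7]: (20.04+2.53)/2 × 6 = 67.71
  [7→8]: (2.53+1.76)/2 × 1 = 2.145
  Sum = 79.875 mg/L·hr
F = (AUC_ev/D_ev)/(AUC_iv/D_iv) = (79.875/150)/(94.8/150) = 0.5325/0.632 = 0.8426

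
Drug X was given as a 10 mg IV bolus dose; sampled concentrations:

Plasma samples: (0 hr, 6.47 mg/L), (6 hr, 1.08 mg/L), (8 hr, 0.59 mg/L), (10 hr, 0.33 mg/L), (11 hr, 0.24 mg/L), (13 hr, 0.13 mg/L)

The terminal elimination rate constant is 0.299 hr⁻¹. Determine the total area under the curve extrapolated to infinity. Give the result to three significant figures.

Trapezoidal AUC_0→13:
  [0→6]: (6.47+1.08)/2 × 6 = 22.65
  [6→8]: (1.08+0.59)/2 × 2 = 1.67
  [8→10]: (0.59+0.33)/2 × 2 = 0.92
  [10→11]: (0.33+0.24)/2 × 1 = 0.285
  [11→13]: (0.24+0.13)/2 × 2 = 0.37
  Sum = 25.895 mg/L·hr
Extrapolated tail: C_last / k_e = 0.13 / 0.299 = 0.435
AUC_0→∞ = 25.895 + 0.435 = 26.33 mg/L·hr

AUC = 26.3 mg/L·hr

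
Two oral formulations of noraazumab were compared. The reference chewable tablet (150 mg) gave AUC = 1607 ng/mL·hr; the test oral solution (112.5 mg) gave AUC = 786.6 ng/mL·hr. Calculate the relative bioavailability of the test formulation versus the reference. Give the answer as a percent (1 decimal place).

F_rel = 65.3%

F_rel = (AUC_test/D_test) / (AUC_ref/D_ref)
      = (786.6/112.5) / (1607/150)
      = 6.992 / 10.7133 = 0.6526 = 65.26%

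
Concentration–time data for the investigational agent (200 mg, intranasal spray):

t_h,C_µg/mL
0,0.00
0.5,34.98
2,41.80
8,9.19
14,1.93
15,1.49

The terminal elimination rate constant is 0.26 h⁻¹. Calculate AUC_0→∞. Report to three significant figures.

AUC = 260 µg/mL·h

Trapezoidal AUC_0→15:
  [0→0.5]: (0.00+34.98)/2 × 0.5 = 8.745
  [0.5→2]: (34.98+41.80)/2 × 1.5 = 57.585
  [2→8]: (41.80+9.19)/2 × 6 = 152.97
  [8→14]: (9.19+1.93)/2 × 6 = 33.36
  [14→15]: (1.93+1.49)/2 × 1 = 1.71
  Sum = 254.37 µg/mL·h
Extrapolated tail: C_last / k_e = 1.49 / 0.26 = 5.731
AUC_0→∞ = 254.37 + 5.731 = 260.101 µg/mL·h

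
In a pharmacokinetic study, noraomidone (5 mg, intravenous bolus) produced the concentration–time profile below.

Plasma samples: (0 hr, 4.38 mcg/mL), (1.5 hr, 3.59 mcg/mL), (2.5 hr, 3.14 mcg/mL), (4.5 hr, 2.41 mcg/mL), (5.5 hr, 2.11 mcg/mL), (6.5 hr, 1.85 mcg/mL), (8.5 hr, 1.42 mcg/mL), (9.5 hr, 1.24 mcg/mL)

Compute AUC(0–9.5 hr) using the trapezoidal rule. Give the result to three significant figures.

Trapezoidal AUC_0→9.5:
  [0→1.5]: (4.38+3.59)/2 × 1.5 = 5.9775
  [1.5→2.5]: (3.59+3.14)/2 × 1 = 3.365
  [2.5→4.5]: (3.14+2.41)/2 × 2 = 5.55
  [4.5→5.5]: (2.41+2.11)/2 × 1 = 2.26
  [5.5→6.5]: (2.11+1.85)/2 × 1 = 1.98
  [6.5→8.5]: (1.85+1.42)/2 × 2 = 3.27
  [8.5→9.5]: (1.42+1.24)/2 × 1 = 1.33
  Sum = 23.7325 mcg/mL·hr

AUC = 23.7 mcg/mL·hr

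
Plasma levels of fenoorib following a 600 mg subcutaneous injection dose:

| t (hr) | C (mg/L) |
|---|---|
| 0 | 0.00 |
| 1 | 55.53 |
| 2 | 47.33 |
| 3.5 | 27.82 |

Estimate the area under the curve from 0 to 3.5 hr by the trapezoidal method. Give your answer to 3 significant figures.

Trapezoidal AUC_0→3.5:
  [0→1]: (0.00+55.53)/2 × 1 = 27.765
  [1→2]: (55.53+47.33)/2 × 1 = 51.43
  [2→3.5]: (47.33+27.82)/2 × 1.5 = 56.3625
  Sum = 135.5575 mg/L·hr

AUC = 136 mg/L·hr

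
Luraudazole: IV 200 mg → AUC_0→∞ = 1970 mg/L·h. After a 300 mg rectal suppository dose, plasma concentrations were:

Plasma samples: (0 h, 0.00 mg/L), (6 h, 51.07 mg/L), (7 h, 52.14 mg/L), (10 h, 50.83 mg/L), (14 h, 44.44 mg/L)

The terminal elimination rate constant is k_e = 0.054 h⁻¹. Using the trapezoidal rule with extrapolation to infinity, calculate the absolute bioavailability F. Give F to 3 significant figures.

Trapezoidal AUC_0→14 (rectal suppository):
  [0→6]: (0.00+51.07)/2 × 6 = 153.21
  [6→7]: (51.07+52.14)/2 × 1 = 51.605
  [7→10]: (52.14+50.83)/2 × 3 = 154.455
  [10→14]: (50.83+44.44)/2 × 4 = 190.54
  Sum = 549.81 mg/L·h
Tail: C_last/k_e = 44.44/0.054 = 822.963
AUC_0→∞ (rectal suppository) = 549.81 + 822.963 = 1372.773 mg/L·h
F = (AUC_ev/D_ev)/(AUC_iv/D_iv) = (1372.773/300)/(1970/200) = 4.57591/9.85 = 0.4646

F = 0.465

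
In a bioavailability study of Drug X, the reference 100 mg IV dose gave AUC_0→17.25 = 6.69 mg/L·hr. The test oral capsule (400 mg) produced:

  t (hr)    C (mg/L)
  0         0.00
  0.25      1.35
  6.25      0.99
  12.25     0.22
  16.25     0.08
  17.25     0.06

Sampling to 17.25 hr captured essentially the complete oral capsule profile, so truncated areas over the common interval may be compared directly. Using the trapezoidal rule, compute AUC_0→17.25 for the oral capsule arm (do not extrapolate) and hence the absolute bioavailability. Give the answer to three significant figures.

Trapezoidal AUC_0→17.25 (oral capsule):
  [0→0.25]: (0.00+1.35)/2 × 0.25 = 0.16875
  [0.25→6.25]: (1.35+0.99)/2 × 6 = 7.02
  [6.25→12.25]: (0.99+0.22)/2 × 6 = 3.63
  [12.25→16.25]: (0.22+0.08)/2 × 4 = 0.6
  [16.25→17.25]: (0.08+0.06)/2 × 1 = 0.07
  Sum = 11.48875 mg/L·hr
F = (AUC_ev/D_ev)/(AUC_iv/D_iv) = (11.48875/400)/(6.69/100) = 0.028721875/0.0669 = 0.4293

F = 0.429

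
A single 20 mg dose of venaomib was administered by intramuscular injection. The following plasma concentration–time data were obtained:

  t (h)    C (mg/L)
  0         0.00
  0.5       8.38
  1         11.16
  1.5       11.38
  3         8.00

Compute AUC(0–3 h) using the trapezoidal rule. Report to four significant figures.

Trapezoidal AUC_0→3:
  [0→0.5]: (0.00+8.38)/2 × 0.5 = 2.095
  [0.5→1]: (8.38+11.16)/2 × 0.5 = 4.885
  [1→1.5]: (11.16+11.38)/2 × 0.5 = 5.635
  [1.5→3]: (11.38+8.00)/2 × 1.5 = 14.535
  Sum = 27.15 mg/L·h

AUC = 27.15 mg/L·h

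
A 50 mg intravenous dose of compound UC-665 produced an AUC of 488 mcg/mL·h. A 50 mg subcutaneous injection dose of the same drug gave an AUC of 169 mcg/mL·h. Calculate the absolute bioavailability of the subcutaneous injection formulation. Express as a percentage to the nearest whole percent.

F = (AUC_ev / D_ev) / (AUC_iv / D_iv)
  = (169/50) / (488/50)
  = 3.38 / 9.76 = 0.3463
  = 34.63%

F = 35%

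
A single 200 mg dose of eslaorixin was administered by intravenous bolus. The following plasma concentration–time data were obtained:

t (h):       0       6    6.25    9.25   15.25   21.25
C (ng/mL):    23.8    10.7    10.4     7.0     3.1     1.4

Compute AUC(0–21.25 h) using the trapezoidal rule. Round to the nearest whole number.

Trapezoidal AUC_0→21.25:
  [0→6]: (23.8+10.7)/2 × 6 = 103.5
  [6→6.25]: (10.7+10.4)/2 × 0.25 = 2.6375
  [6.25→9.25]: (10.4+7.0)/2 × 3 = 26.1
  [9.25→15.25]: (7.0+3.1)/2 × 6 = 30.3
  [15.25→21.25]: (3.1+1.4)/2 × 6 = 13.5
  Sum = 176.0375 ng/mL·h

AUC = 176 ng/mL·h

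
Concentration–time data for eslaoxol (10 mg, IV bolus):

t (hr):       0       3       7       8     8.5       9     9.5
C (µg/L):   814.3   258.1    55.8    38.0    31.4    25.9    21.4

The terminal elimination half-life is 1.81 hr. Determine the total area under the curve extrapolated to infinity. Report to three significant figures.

AUC = 2380 µg/L·hr

Trapezoidal AUC_0→9.5:
  [0→3]: (814.3+258.1)/2 × 3 = 1608.6
  [3→7]: (258.1+55.8)/2 × 4 = 627.8
  [7→8]: (55.8+38.0)/2 × 1 = 46.9
  [8→8.5]: (38.0+31.4)/2 × 0.5 = 17.35
  [8.5→9]: (31.4+25.9)/2 × 0.5 = 14.325
  [9→9.5]: (25.9+21.4)/2 × 0.5 = 11.825
  Sum = 2326.8 µg/L·hr
k_e = ln2 / t½ = 0.693147 / 1.81 = 0.3830 hr^-1
Extrapolated tail: C_last / k_e = 21.4 / 0.383 = 55.875
AUC_0→∞ = 2326.8 + 55.875 = 2382.675 µg/L·hr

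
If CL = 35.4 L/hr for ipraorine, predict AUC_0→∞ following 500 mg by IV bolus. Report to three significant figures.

AUC_0→∞ = Dose_iv / CL
        = 500 / 35.4 = 14.1243 mg/L·hr

AUC = 14.1 mg/L·hr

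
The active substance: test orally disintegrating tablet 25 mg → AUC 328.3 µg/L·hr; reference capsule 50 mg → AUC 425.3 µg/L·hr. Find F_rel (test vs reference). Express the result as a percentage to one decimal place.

F_rel = 154.4%

F_rel = (AUC_test/D_test) / (AUC_ref/D_ref)
      = (328.3/25) / (425.3/50)
      = 13.132 / 8.506 = 1.5439 = 154.39%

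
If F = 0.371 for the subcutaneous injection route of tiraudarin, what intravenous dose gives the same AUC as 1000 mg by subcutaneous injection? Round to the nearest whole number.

Systemic exposure from an extravascular dose = F × D_ev, so the equivalent IV dose is F × D_ev.
D_iv = F × D_ev = 0.371 × 1000 = 371 mg

D_iv = 371 mg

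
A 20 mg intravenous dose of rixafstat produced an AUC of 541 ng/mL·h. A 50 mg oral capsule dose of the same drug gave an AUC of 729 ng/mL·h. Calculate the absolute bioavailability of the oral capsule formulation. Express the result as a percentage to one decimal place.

F = (AUC_ev / D_ev) / (AUC_iv / D_iv)
  = (729/50) / (541/20)
  = 14.58 / 27.05 = 0.5390
  = 53.90%

F = 53.9%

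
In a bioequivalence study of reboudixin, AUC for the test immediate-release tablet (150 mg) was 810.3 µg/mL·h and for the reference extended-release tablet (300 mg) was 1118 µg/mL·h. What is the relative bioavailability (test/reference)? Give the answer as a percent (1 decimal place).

F_rel = (AUC_test/D_test) / (AUC_ref/D_ref)
      = (810.3/150) / (1118/300)
      = 5.402 / 3.72667 = 1.4496 = 144.96%

F_rel = 145.0%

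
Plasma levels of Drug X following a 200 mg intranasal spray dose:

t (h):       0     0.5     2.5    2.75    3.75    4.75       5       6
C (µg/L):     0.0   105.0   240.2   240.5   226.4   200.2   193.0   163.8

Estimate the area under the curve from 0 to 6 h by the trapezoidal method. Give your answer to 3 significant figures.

AUC = 1110 µg/L·h

Trapezoidal AUC_0→6:
  [0→0.5]: (0.0+105.0)/2 × 0.5 = 26.25
  [0.5→2.5]: (105.0+240.2)/2 × 2 = 345.2
  [2.5→2.75]: (240.2+240.5)/2 × 0.25 = 60.0875
  [2.75→3.75]: (240.5+226.4)/2 × 1 = 233.45
  [3.75→4.75]: (226.4+200.2)/2 × 1 = 213.3
  [4.75→5]: (200.2+193.0)/2 × 0.25 = 49.15
  [5→6]: (193.0+163.8)/2 × 1 = 178.4
  Sum = 1105.8375 µg/L·h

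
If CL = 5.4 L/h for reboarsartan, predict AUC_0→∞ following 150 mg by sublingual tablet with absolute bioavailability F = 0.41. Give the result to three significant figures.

AUC_0→∞ = F × Dose / CL
        = 0.41 × 150 / 5.4 = 11.3889 mg/L·h

AUC = 11.4 mg/L·h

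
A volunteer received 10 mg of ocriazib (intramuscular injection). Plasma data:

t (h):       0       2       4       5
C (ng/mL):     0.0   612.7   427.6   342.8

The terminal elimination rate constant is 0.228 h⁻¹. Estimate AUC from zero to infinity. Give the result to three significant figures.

AUC = 3540 ng/mL·h

Trapezoidal AUC_0→5:
  [0→2]: (0.0+612.7)/2 × 2 = 612.7
  [2→4]: (612.7+427.6)/2 × 2 = 1040.3
  [4→5]: (427.6+342.8)/2 × 1 = 385.2
  Sum = 2038.2 ng/mL·h
Extrapolated tail: C_last / k_e = 342.8 / 0.228 = 1503.509
AUC_0→∞ = 2038.2 + 1503.509 = 3541.709 ng/mL·h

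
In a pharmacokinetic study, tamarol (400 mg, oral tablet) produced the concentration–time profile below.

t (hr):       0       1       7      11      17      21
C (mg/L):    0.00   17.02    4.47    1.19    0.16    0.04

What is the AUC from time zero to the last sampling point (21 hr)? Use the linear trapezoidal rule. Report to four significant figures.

Trapezoidal AUC_0→21:
  [0→1]: (0.00+17.02)/2 × 1 = 8.51
  [1→7]: (17.02+4.47)/2 × 6 = 64.47
  [7→11]: (4.47+1.19)/2 × 4 = 11.32
  [11→17]: (1.19+0.16)/2 × 6 = 4.05
  [17→21]: (0.16+0.04)/2 × 4 = 0.4
  Sum = 88.75 mg/L·hr

AUC = 88.75 mg/L·hr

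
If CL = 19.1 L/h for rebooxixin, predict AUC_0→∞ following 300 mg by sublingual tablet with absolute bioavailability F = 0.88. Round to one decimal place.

AUC = 13.8 mg/L·h

AUC_0→∞ = F × Dose / CL
        = 0.88 × 300 / 19.1 = 13.822 mg/L·h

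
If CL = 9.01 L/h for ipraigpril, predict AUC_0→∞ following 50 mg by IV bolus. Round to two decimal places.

AUC = 5.55 mg/L·h

AUC_0→∞ = Dose_iv / CL
        = 50 / 9.01 = 5.54939 mg/L·h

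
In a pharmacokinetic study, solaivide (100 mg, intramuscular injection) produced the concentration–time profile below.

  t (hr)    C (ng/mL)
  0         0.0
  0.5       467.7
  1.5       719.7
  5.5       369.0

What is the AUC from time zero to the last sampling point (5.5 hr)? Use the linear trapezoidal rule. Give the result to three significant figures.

Trapezoidal AUC_0→5.5:
  [0→0.5]: (0.0+467.7)/2 × 0.5 = 116.925
  [0.5→1.5]: (467.7+719.7)/2 × 1 = 593.7
  [1.5→5.5]: (719.7+369.0)/2 × 4 = 2177.4
  Sum = 2888.025 ng/mL·hr

AUC = 2890 ng/mL·hr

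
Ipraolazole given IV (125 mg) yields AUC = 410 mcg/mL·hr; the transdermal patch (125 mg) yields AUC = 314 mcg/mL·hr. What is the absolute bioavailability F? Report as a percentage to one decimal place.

F = 76.6%

F = (AUC_ev / D_ev) / (AUC_iv / D_iv)
  = (314/125) / (410/125)
  = 2.512 / 3.28 = 0.7659
  = 76.59%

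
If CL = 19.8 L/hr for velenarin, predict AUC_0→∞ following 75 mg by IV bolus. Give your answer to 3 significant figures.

AUC = 3.79 mg/L·hr

AUC_0→∞ = Dose_iv / CL
        = 75 / 19.8 = 3.78788 mg/L·hr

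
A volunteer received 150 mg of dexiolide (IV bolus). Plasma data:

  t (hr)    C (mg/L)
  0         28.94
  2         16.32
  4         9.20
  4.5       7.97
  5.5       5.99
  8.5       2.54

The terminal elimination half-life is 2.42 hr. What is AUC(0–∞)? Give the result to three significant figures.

Trapezoidal AUC_0→8.5:
  [0→2]: (28.94+16.32)/2 × 2 = 45.26
  [2→4]: (16.32+9.20)/2 × 2 = 25.52
  [4→4.5]: (9.20+7.97)/2 × 0.5 = 4.2925
  [4.5→5.5]: (7.97+5.99)/2 × 1 = 6.98
  [5.5→8.5]: (5.99+2.54)/2 × 3 = 12.795
  Sum = 94.8475 mg/L·hr
k_e = ln2 / t½ = 0.693147 / 2.42 = 0.2864 hr^-1
Extrapolated tail: C_last / k_e = 2.54 / 0.2864 = 8.869
AUC_0→∞ = 94.8475 + 8.869 = 103.7165 mg/L·hr

AUC = 104 mg/L·hr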